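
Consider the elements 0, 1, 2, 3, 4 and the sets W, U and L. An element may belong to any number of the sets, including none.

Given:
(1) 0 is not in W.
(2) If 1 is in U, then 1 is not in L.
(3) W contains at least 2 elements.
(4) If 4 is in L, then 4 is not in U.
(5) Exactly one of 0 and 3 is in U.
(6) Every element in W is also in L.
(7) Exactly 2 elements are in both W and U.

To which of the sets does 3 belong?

3: L, U, W

From (1): 0 ∉ W.
Suppose 3 ∉ W: no assignment then satisfies all the clues, so 3 ∈ W.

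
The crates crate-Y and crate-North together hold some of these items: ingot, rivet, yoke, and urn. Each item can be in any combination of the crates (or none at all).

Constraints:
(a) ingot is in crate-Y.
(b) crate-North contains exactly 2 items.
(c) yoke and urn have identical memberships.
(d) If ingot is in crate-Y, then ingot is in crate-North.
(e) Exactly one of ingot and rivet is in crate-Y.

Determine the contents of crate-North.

crate-North = {ingot, rivet}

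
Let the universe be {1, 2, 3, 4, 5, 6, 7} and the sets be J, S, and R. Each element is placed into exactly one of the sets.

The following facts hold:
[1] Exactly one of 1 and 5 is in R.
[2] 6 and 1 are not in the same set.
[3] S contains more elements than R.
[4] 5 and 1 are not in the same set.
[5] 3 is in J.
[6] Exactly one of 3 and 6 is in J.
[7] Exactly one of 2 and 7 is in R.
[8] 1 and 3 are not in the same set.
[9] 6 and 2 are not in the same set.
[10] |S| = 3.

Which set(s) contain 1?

1: R

From (5): 3 ∈ J.
(6) (exactly one): 6 ∉ J.
(8): 1 ∉ J.
Suppose 1 ∈ S: no assignment then satisfies all the clues, so 1 ∉ S.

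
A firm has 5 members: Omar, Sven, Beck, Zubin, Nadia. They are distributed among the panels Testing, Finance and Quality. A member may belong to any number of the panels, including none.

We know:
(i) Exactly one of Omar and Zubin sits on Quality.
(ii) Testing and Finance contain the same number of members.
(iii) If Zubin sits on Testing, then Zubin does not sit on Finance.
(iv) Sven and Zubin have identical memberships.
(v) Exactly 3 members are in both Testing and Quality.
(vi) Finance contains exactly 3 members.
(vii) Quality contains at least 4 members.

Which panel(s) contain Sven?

Sven: Quality, Testing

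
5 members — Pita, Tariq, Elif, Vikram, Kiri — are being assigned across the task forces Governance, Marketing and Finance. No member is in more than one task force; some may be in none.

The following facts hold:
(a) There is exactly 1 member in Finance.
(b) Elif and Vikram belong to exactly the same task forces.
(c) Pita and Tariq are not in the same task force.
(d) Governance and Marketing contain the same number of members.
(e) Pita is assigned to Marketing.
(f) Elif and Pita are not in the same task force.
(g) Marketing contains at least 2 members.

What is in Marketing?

From (e): Pita ∈ Marketing.
(c): Tariq ∉ Marketing.
(f): Elif ∉ Marketing.
(b): Vikram matches Elif: Vikram ∉ Marketing.
(g): only 2 candidates remain for Marketing, so all are in.

Marketing = {Kiri, Pita}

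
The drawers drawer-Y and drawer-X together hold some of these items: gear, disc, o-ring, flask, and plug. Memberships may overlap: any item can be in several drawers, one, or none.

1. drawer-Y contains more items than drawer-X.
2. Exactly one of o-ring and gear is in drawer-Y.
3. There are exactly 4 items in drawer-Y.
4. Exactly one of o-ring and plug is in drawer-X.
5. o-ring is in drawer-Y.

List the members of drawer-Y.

drawer-Y = {disc, flask, o-ring, plug}

From (5): o-ring ∈ drawer-Y.
(2) (exactly one): gear ∉ drawer-Y.
(3): only 4 candidates remain for drawer-Y, so all are in.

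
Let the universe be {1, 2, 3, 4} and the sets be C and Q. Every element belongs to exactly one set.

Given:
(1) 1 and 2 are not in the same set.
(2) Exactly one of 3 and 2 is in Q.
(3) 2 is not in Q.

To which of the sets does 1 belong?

1: Q

From (3): 2 ∉ Q.
(2) (exactly one): 3 ∈ Q.
Only one set left: 2 ∈ C.
(1): 1 ∉ C.
Only one set left: 1 ∈ Q.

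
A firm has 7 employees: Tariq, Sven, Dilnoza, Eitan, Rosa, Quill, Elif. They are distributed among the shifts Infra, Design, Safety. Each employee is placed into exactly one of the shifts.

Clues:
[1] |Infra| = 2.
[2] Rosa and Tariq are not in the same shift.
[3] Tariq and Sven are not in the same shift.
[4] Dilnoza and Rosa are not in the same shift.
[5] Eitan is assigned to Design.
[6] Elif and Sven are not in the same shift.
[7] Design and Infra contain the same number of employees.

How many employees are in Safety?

3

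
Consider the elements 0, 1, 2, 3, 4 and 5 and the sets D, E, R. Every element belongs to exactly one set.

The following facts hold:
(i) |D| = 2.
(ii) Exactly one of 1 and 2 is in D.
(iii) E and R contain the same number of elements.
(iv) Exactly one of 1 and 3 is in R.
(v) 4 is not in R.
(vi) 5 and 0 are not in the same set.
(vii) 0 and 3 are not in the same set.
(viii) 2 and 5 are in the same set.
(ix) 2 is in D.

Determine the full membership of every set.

D = {2, 5}; E = {3, 4}; R = {0, 1}

From (v): 4 ∉ R.
From (ix): 2 ∈ D.
(ii) (exactly one): 1 ∉ D.
(viii): 5 matches 2: 5 ∈ D.
(i): D already has 2, so the rest are out.
Only one set left: 4 ∈ E.
Suppose 0 ∈ E: no assignment then satisfies all the clues, so 0 ∉ E.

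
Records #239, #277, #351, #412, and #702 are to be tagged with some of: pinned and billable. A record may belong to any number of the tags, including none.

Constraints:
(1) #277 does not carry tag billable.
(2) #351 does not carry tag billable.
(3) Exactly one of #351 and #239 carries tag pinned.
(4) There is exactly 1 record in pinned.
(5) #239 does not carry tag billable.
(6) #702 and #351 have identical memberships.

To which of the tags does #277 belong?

#277: none

From (1): #277 ∉ billable.
From (2): #351 ∉ billable.
From (5): #239 ∉ billable.
(6): #702 matches #351: #702 ∉ billable.
Suppose #277 ∈ pinned: no assignment then satisfies all the clues, so #277 ∉ pinned.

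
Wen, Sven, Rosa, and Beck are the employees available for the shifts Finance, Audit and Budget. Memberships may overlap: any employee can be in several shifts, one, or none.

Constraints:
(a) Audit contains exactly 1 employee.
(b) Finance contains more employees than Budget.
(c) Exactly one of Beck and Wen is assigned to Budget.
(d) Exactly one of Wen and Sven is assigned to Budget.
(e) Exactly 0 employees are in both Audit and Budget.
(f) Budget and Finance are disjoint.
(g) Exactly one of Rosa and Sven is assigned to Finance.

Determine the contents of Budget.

Budget = {Wen}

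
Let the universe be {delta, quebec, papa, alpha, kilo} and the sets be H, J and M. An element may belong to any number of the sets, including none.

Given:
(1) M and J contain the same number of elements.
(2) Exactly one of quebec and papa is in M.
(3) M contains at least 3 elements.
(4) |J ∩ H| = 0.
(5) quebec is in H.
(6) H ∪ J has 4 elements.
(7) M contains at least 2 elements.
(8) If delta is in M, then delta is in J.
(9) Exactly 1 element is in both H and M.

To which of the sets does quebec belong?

quebec: H, M

From (5): quebec ∈ H.
Suppose quebec ∈ J: no assignment then satisfies all the clues, so quebec ∉ J.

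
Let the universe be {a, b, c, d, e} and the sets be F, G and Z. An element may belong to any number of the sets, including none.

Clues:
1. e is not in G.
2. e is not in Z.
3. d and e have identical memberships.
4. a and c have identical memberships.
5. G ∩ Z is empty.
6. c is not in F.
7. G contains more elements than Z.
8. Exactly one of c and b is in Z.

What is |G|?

2

From (1): e ∉ G.
From (2): e ∉ Z.
From (6): c ∉ F.
(3): d matches e: d ∉ G.
(3): d matches e: d ∉ Z.
(4): a matches c: a ∉ F.
Suppose a ∉ G: no assignment then satisfies all the clues, so a ∈ G.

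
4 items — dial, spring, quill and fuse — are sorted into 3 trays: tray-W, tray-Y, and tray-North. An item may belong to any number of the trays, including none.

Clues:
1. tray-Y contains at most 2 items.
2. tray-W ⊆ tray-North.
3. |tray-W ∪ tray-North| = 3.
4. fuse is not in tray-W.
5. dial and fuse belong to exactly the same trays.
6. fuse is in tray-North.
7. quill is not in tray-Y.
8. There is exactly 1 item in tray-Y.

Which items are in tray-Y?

tray-Y = {spring}

From (4): fuse ∉ tray-W.
From (6): fuse ∈ tray-North.
From (7): quill ∉ tray-Y.
(5): dial matches fuse: dial ∉ tray-W.
(5): dial matches fuse: dial ∈ tray-North.
Suppose dial ∈ tray-Y: no assignment then satisfies all the clues, so dial ∉ tray-Y.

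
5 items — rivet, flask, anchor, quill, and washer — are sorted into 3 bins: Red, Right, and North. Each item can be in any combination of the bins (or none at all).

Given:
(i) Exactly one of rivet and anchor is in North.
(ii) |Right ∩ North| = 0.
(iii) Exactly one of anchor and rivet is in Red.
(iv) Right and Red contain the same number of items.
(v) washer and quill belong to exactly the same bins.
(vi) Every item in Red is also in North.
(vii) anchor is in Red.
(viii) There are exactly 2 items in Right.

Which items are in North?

North = {anchor, flask}

From (vii): anchor ∈ Red.
(iii) (exactly one): rivet ∉ Red.
(vi) with anchor ∈ Red: anchor ∈ North.
(i) (exactly one): rivet ∉ North.
Suppose flask ∉ North: no assignment then satisfies all the clues, so flask ∈ North.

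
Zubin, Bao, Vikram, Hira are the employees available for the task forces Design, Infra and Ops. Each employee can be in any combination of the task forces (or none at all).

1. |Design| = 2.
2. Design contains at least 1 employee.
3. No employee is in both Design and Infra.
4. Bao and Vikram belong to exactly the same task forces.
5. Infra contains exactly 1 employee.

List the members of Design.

Design = {Bao, Vikram}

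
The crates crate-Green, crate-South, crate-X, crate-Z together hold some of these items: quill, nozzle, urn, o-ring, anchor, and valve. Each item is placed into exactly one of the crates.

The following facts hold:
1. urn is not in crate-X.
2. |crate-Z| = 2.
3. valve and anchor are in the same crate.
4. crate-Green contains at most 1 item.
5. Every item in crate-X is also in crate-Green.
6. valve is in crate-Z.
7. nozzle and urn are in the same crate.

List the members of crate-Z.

From (1): urn ∉ crate-X.
From (6): valve ∈ crate-Z.
(3): anchor matches valve: anchor ∉ crate-Green.
(3): anchor matches valve: anchor ∉ crate-South.
(3): anchor matches valve: anchor ∉ crate-X.
(3): anchor matches valve: anchor ∈ crate-Z.
(7): nozzle matches urn: nozzle ∉ crate-X.
(2): crate-Z already has 2, so the rest are out.

crate-Z = {anchor, valve}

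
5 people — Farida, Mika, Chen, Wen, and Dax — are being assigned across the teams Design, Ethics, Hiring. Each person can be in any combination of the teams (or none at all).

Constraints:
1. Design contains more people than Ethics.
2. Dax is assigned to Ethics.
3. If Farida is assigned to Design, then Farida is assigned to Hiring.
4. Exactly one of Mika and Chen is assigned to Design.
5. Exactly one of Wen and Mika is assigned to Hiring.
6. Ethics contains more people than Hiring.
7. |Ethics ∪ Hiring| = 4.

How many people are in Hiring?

From (2): Dax ∈ Ethics.
Suppose Farida ∉ Design: no assignment then satisfies all the clues, so Farida ∈ Design.

2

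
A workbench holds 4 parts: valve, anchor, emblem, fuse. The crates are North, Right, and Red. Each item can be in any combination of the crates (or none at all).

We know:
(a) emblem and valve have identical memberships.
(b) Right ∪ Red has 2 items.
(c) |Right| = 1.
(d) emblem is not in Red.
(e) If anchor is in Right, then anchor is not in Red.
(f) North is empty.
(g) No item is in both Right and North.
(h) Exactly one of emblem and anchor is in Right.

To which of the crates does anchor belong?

anchor: Right

From (d): emblem ∉ Red.
(a): valve matches emblem: valve ∉ Red.
(f): North already has 0, so the rest are out.
Suppose anchor ∉ Right: no assignment then satisfies all the clues, so anchor ∈ Right.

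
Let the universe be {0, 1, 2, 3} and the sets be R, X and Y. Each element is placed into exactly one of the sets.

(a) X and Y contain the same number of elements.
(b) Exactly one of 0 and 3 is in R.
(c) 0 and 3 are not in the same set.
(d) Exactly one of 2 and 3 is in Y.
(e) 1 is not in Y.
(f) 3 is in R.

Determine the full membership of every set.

R = {1, 3}; X = {0}; Y = {2}

From (e): 1 ∉ Y.
From (f): 3 ∈ R.
(b) (exactly one): 0 ∉ R.
(d) (exactly one): 2 ∈ Y.
Suppose 0 ∉ X: no assignment then satisfies all the clues, so 0 ∈ X.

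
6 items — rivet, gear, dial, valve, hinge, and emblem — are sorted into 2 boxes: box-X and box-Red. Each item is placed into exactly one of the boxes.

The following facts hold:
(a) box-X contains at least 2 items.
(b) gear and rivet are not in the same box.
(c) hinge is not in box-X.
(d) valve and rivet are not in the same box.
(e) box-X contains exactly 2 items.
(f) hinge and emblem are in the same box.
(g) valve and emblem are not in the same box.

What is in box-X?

From (c): hinge ∉ box-X.
(f): emblem matches hinge: emblem ∉ box-X.
Only one box left: hinge ∈ box-Red.
Only one box left: emblem ∈ box-Red.
(g): valve ∉ box-Red.
Only one box left: valve ∈ box-X.
(d): rivet ∉ box-X.
Only one box left: rivet ∈ box-Red.
(b): gear ∉ box-Red.
Only one box left: gear ∈ box-X.
(e): box-X already has 2, so the rest are out.
Only one box left: dial ∈ box-Red.

box-X = {gear, valve}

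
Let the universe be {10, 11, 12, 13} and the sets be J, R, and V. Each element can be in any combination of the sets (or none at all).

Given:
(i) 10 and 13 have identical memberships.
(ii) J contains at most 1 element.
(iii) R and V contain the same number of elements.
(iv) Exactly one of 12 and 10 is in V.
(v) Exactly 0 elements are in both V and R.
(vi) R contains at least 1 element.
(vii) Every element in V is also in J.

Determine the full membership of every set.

J = {12}; R = {11}; V = {12}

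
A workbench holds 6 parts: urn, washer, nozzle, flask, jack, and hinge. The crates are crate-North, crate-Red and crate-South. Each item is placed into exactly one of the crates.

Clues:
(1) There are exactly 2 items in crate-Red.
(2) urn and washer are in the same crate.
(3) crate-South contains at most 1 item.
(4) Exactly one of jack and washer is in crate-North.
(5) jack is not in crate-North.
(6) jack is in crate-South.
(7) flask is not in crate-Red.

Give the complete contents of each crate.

crate-North = {flask, urn, washer}; crate-Red = {hinge, nozzle}; crate-South = {jack}

From (5): jack ∉ crate-North.
From (6): jack ∈ crate-South.
From (7): flask ∉ crate-Red.
(3): crate-South already has 1, so the rest are out.
(4) (exactly one): washer ∈ crate-North.
Only one crate left: flask ∈ crate-North.
(2): urn matches washer: urn ∈ crate-North.
(1): only 2 candidates remain for crate-Red, so all are in.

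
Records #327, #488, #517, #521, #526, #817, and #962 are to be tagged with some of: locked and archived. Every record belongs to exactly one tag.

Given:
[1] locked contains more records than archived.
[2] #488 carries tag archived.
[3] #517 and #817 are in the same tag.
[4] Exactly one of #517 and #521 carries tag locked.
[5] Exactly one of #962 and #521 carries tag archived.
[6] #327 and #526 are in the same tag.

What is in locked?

locked = {#327, #517, #526, #817, #962}

From (2): #488 ∈ archived.
Suppose #327 ∉ locked: no assignment then satisfies all the clues, so #327 ∈ locked.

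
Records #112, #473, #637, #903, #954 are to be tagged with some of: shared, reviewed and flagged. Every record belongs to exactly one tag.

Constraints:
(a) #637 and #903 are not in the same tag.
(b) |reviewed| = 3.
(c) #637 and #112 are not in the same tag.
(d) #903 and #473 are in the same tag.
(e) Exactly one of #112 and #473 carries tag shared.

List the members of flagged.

flagged = {#637}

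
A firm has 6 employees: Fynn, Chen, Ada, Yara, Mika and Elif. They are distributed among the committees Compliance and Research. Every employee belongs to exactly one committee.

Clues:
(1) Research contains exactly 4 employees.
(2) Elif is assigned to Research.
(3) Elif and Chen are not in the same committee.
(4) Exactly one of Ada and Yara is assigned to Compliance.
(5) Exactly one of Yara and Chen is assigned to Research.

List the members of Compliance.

From (2): Elif ∈ Research.
(3): Chen ∉ Research.
(5) (exactly one): Yara ∈ Research.
Only one committee left: Chen ∈ Compliance.
(4) (exactly one): Ada ∈ Compliance.
(1): only 4 candidates remain for Research, so all are in.

Compliance = {Ada, Chen}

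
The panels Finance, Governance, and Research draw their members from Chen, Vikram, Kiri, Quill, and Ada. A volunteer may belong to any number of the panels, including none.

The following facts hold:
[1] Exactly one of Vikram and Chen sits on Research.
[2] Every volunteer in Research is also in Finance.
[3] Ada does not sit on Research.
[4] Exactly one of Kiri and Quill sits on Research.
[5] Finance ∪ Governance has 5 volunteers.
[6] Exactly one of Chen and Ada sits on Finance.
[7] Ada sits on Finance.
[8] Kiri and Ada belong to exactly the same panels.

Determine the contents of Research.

Research = {Quill, Vikram}

From (3): Ada ∉ Research.
From (7): Ada ∈ Finance.
(6) (exactly one): Chen ∉ Finance.
(8): Kiri matches Ada: Kiri ∈ Finance.
(8): Kiri matches Ada: Kiri ∉ Research.
(2) contrapositive: Chen ∉ Research.
(4) (exactly one): Quill ∈ Research.
(1) (exactly one): Vikram ∈ Research.
(2) with Vikram ∈ Research: Vikram ∈ Finance.
(2) with Quill ∈ Research: Quill ∈ Finance.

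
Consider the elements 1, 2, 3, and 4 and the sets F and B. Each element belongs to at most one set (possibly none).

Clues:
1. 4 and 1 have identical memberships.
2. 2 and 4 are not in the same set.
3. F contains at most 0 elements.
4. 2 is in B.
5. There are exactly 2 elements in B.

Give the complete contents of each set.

F = {}; B = {2, 3}

From (4): 2 ∈ B.
(2): 4 ∉ B.
(3): F already has 0, so the rest are out.
(1): 1 matches 4: 1 ∉ B.
(5): only 2 candidates remain for B, so all are in.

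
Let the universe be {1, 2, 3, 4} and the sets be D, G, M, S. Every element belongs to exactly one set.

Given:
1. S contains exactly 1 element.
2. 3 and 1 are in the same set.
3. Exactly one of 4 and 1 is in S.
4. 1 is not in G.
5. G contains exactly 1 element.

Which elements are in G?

From (4): 1 ∉ G.
(2): 3 matches 1: 3 ∉ G.
Suppose 2 ∉ G: no assignment then satisfies all the clues, so 2 ∈ G.

G = {2}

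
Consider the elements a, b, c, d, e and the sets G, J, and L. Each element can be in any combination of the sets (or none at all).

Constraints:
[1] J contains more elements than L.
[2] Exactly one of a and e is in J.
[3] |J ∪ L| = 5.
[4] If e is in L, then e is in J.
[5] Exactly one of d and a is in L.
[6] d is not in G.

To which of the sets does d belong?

d: J

From (6): d ∉ G.
Suppose d ∉ J: no assignment then satisfies all the clues, so d ∈ J.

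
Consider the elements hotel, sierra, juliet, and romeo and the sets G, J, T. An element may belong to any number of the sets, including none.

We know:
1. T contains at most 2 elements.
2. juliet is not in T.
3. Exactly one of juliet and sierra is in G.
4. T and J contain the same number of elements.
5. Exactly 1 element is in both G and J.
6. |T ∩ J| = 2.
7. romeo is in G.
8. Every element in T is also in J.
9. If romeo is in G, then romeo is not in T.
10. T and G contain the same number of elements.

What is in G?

From (2): juliet ∉ T.
From (7): romeo ∈ G.
(9): romeo ∉ T.
Suppose hotel ∈ G: no assignment then satisfies all the clues, so hotel ∉ G.

G = {romeo, sierra}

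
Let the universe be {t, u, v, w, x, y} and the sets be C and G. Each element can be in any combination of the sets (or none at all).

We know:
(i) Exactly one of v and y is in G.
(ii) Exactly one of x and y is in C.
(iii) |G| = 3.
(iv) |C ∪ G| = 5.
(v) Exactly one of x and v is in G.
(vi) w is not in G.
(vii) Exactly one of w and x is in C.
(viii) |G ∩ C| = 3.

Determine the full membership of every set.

C = {t, u, v, w, y}; G = {t, u, v}

From (vi): w ∉ G.
Suppose t ∉ C: no assignment then satisfies all the clues, so t ∈ C.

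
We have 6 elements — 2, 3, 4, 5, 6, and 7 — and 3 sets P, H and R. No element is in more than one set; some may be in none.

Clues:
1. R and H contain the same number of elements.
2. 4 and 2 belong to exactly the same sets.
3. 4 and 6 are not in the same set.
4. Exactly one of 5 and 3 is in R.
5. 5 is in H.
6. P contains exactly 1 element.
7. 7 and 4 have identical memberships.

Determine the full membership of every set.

P = {6}; H = {5}; R = {3}

From (5): 5 ∈ H.
(4) (exactly one): 3 ∈ R.
Suppose 2 ∈ P: no assignment then satisfies all the clues, so 2 ∉ P.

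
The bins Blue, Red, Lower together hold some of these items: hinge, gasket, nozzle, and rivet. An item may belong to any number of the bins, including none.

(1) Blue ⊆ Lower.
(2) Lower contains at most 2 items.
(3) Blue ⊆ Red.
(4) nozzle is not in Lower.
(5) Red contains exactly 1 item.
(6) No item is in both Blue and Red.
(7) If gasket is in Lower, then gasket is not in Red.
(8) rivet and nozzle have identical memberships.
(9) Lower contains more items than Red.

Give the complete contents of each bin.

Blue = {}; Red = {hinge}; Lower = {gasket, hinge}

From (4): nozzle ∉ Lower.
(1) contrapositive: nozzle ∉ Blue.
(8): rivet matches nozzle: rivet ∉ Blue.
(8): rivet matches nozzle: rivet ∉ Lower.
Suppose hinge ∈ Blue: no assignment then satisfies all the clues, so hinge ∉ Blue.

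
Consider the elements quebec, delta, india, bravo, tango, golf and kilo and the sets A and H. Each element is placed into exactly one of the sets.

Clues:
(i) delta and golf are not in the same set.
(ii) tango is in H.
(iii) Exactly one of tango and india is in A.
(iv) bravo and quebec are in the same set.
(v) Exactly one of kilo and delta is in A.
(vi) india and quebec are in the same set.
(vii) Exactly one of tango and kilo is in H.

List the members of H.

From (ii): tango ∈ H.
(iii) (exactly one): india ∈ A.
(vi): quebec matches india: quebec ∈ A.
(vii) (exactly one): kilo ∉ H.
Only one set left: kilo ∈ A.
(iv): bravo matches quebec: bravo ∈ A.
(v) (exactly one): delta ∉ A.
Only one set left: delta ∈ H.
(i): golf ∉ H.
Only one set left: golf ∈ A.

H = {delta, tango}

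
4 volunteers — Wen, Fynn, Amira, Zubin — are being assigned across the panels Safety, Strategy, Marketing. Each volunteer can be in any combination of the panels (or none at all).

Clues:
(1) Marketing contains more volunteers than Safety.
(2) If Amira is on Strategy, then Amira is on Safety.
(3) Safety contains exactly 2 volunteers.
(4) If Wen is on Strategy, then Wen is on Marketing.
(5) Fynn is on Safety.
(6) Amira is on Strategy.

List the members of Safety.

From (5): Fynn ∈ Safety.
From (6): Amira ∈ Strategy.
(2): Amira ∈ Safety.
(3): Safety already has 2, so the rest are out.

Safety = {Amira, Fynn}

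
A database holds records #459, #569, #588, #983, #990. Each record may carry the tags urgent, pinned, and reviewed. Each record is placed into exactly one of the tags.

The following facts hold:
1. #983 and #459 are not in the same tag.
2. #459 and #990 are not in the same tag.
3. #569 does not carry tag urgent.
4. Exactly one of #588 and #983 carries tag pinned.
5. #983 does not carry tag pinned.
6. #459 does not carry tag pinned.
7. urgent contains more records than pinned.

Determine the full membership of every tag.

urgent = {#983, #990}; pinned = {#588}; reviewed = {#459, #569}

From (3): #569 ∉ urgent.
From (5): #983 ∉ pinned.
From (6): #459 ∉ pinned.
(4) (exactly one): #588 ∈ pinned.
Suppose #459 ∈ urgent: no assignment then satisfies all the clues, so #459 ∉ urgent.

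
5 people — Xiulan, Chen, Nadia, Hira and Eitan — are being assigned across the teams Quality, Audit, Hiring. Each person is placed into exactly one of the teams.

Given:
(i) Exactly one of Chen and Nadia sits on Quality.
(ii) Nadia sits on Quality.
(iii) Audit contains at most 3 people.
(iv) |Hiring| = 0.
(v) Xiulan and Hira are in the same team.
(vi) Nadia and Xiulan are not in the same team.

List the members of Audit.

Audit = {Chen, Hira, Xiulan}

From (ii): Nadia ∈ Quality.
(i) (exactly one): Chen ∉ Quality.
(iv): Hiring already has 0, so the rest are out.
(vi): Xiulan ∉ Quality.
Only one team left: Xiulan ∈ Audit.
Only one team left: Chen ∈ Audit.
(v): Hira matches Xiulan: Hira ∉ Quality.
(v): Hira matches Xiulan: Hira ∈ Audit.
(iii): Audit already has 3, so the rest are out.
Only one team left: Eitan ∈ Quality.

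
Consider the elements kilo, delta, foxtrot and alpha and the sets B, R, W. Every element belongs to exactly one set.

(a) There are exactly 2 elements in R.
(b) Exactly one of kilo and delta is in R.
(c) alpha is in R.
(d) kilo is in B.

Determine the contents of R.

From (c): alpha ∈ R.
From (d): kilo ∈ B.
(b) (exactly one): delta ∈ R.
(a): R already has 2, so the rest are out.

R = {alpha, delta}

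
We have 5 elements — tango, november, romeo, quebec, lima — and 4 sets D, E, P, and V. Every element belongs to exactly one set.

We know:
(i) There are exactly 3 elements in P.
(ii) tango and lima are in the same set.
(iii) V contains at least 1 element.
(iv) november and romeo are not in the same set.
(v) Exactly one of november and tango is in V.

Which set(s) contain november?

november: V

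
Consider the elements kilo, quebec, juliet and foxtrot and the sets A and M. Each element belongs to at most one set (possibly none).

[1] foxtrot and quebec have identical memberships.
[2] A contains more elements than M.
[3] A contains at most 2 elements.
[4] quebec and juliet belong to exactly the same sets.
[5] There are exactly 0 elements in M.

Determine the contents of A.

(5): M already has 0, so the rest are out.
Suppose kilo ∉ A: no assignment then satisfies all the clues, so kilo ∈ A.

A = {kilo}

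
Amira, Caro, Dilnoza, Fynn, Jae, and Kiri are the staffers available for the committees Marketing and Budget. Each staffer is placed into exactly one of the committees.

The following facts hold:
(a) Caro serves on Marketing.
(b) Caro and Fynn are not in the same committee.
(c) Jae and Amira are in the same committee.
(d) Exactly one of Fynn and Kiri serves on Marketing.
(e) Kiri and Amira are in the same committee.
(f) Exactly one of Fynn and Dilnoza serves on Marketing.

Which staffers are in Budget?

Budget = {Fynn}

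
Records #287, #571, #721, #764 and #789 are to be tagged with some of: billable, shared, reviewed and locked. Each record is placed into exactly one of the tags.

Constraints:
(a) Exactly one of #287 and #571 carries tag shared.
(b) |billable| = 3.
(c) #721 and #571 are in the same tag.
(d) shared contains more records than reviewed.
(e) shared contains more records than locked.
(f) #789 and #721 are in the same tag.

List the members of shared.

shared = {#287, #764}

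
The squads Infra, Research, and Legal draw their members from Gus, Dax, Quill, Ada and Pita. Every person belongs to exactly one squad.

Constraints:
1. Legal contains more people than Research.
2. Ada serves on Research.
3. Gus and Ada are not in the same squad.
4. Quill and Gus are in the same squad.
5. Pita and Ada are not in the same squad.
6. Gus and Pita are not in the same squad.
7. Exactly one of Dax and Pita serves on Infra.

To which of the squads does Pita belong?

Pita: Infra

From (2): Ada ∈ Research.
(3): Gus ∉ Research.
(4): Quill matches Gus: Quill ∉ Research.
(5): Pita ∉ Research.
Suppose Pita ∉ Infra: no assignment then satisfies all the clues, so Pita ∈ Infra.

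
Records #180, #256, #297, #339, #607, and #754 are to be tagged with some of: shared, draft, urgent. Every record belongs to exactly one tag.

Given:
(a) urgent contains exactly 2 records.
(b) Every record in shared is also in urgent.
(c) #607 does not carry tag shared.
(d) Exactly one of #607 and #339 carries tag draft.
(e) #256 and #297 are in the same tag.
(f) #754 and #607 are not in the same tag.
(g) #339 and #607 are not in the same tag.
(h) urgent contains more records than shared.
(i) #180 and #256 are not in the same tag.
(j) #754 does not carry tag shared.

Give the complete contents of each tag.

shared = {}; draft = {#256, #297, #339, #754}; urgent = {#180, #607}

From (c): #607 ∉ shared.
From (j): #754 ∉ shared.
Suppose #180 ∈ shared: no assignment then satisfies all the clues, so #180 ∉ shared.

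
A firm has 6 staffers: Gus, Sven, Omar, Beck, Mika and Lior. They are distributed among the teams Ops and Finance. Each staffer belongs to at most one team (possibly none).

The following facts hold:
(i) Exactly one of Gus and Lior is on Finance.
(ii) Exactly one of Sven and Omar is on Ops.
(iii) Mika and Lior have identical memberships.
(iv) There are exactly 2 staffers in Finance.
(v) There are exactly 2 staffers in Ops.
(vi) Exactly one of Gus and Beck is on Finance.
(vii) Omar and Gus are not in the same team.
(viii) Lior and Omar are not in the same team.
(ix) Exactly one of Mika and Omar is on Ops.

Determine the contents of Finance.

Finance = {Gus, Sven}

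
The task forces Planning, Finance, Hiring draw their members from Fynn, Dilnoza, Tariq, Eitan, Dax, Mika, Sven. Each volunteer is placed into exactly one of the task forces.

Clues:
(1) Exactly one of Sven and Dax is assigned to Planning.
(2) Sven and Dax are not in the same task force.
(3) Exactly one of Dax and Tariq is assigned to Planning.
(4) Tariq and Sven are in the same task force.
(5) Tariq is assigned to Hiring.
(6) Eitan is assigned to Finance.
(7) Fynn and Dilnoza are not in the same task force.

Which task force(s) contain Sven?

From (5): Tariq ∈ Hiring.
From (6): Eitan ∈ Finance.
(3) (exactly one): Dax ∈ Planning.
(4): Sven matches Tariq: Sven ∉ Planning.
(4): Sven matches Tariq: Sven ∉ Finance.
(4): Sven matches Tariq: Sven ∈ Hiring.

Sven: Hiring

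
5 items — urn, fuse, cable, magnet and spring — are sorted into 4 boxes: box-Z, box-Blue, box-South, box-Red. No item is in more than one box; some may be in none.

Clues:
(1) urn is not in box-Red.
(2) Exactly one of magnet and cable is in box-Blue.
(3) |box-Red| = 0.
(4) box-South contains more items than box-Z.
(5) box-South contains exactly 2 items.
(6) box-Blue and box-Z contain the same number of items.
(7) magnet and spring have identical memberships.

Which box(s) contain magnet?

magnet: box-South

From (1): urn ∉ box-Red.
(3): box-Red already has 0, so the rest are out.
Suppose magnet ∈ box-Z: no assignment then satisfies all the clues, so magnet ∉ box-Z.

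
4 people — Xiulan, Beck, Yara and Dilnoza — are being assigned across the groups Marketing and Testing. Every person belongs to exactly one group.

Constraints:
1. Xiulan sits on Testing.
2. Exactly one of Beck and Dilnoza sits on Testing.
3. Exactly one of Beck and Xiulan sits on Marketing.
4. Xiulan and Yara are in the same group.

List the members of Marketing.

From (1): Xiulan ∈ Testing.
(3) (exactly one): Beck ∈ Marketing.
(4): Yara matches Xiulan: Yara ∉ Marketing.
(4): Yara matches Xiulan: Yara ∈ Testing.
(2) (exactly one): Dilnoza ∈ Testing.

Marketing = {Beck}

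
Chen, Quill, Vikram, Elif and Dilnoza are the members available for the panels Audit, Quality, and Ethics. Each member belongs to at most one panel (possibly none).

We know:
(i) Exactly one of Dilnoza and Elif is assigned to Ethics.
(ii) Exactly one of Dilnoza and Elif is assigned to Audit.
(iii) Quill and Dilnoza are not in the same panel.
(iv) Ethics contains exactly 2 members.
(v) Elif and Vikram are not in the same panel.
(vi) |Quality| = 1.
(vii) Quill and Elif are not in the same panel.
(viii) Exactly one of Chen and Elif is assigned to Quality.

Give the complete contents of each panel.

Audit = {Elif}; Quality = {Chen}; Ethics = {Dilnoza, Vikram}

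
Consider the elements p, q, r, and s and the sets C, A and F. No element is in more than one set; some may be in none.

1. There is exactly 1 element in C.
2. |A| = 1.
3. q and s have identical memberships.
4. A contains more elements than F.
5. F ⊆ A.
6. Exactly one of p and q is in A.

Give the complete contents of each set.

C = {r}; A = {p}; F = {}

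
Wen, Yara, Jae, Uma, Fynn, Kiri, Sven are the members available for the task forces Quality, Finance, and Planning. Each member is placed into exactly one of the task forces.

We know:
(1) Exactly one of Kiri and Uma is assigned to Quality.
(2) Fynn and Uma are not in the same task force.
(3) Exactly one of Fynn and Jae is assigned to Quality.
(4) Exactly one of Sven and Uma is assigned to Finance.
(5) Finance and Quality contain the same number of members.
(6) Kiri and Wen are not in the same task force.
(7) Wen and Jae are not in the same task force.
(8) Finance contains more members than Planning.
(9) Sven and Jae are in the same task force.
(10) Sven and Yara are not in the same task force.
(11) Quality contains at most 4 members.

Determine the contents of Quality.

Quality = {Jae, Kiri, Sven}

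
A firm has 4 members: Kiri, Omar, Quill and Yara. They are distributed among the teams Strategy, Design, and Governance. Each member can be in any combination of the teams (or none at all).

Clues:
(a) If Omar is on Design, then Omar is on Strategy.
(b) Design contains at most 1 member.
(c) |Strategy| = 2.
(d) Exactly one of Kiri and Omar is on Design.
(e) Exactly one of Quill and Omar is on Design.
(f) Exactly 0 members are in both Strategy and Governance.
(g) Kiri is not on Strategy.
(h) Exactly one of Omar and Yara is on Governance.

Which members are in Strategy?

From (g): Kiri ∉ Strategy.
Suppose Omar ∉ Strategy: no assignment then satisfies all the clues, so Omar ∈ Strategy.

Strategy = {Omar, Quill}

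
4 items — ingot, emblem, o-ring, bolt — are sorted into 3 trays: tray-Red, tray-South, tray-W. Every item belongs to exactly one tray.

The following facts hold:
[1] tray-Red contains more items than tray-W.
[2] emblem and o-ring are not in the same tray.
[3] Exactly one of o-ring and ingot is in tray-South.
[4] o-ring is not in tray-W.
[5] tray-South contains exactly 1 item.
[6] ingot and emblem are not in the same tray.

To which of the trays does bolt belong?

From (4): o-ring ∉ tray-W.
Suppose bolt ∉ tray-Red: no assignment then satisfies all the clues, so bolt ∈ tray-Red.

bolt: tray-Red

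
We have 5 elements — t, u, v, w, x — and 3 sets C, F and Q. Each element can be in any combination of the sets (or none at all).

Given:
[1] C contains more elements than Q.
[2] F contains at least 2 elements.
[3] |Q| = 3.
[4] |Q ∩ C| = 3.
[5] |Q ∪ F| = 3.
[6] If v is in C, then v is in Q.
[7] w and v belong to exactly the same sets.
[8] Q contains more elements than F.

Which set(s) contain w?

w: C, F, Q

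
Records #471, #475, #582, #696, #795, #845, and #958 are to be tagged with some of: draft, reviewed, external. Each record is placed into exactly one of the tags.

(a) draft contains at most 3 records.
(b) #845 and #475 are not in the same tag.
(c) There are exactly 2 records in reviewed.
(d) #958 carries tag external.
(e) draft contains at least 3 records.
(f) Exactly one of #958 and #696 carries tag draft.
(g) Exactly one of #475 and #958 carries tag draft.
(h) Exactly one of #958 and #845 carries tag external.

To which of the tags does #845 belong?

#845: reviewed

From (d): #958 ∈ external.
(f) (exactly one): #696 ∈ draft.
(g) (exactly one): #475 ∈ draft.
(h) (exactly one): #845 ∉ external.
(b): #845 ∉ draft.
Only one tag left: #845 ∈ reviewed.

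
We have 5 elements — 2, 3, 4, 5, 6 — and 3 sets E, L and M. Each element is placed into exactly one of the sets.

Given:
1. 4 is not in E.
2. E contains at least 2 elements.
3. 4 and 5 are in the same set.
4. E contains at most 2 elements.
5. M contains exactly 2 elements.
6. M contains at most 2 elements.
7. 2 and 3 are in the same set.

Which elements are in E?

From (1): 4 ∉ E.
(3): 5 matches 4: 5 ∉ E.
Suppose 2 ∉ E: no assignment then satisfies all the clues, so 2 ∈ E.

E = {2, 3}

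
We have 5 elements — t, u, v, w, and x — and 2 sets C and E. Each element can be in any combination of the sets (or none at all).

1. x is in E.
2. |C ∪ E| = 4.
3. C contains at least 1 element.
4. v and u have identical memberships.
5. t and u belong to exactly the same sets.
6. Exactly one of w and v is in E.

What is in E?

E = {t, u, v, x}

From (1): x ∈ E.
Suppose t ∉ E: no assignment then satisfies all the clues, so t ∈ E.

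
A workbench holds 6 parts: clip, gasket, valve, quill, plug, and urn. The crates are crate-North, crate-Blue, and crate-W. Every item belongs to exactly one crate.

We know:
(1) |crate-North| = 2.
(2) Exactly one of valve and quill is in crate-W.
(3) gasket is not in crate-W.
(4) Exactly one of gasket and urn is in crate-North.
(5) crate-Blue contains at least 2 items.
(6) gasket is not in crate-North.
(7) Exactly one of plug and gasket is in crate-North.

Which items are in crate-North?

crate-North = {plug, urn}

From (3): gasket ∉ crate-W.
From (6): gasket ∉ crate-North.
(4) (exactly one): urn ∈ crate-North.
(7) (exactly one): plug ∈ crate-North.
Only one crate left: gasket ∈ crate-Blue.
(1): crate-North already has 2, so the rest are out.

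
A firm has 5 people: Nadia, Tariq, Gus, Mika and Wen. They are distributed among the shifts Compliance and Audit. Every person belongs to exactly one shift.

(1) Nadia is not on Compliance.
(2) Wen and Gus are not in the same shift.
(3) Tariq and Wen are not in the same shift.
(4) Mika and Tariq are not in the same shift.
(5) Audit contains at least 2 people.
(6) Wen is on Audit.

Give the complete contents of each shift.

From (1): Nadia ∉ Compliance.
From (6): Wen ∈ Audit.
(2): Gus ∉ Audit.
(3): Tariq ∉ Audit.
Only one shift left: Nadia ∈ Audit.
Only one shift left: Tariq ∈ Compliance.
Only one shift left: Gus ∈ Compliance.
(4): Mika ∉ Compliance.
Only one shift left: Mika ∈ Audit.

Compliance = {Gus, Tariq}; Audit = {Mika, Nadia, Wen}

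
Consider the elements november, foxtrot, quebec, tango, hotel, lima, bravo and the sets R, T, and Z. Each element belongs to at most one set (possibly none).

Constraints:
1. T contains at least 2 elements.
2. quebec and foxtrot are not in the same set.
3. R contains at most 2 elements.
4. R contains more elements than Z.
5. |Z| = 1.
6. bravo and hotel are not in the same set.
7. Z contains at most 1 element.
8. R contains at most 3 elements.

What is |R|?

2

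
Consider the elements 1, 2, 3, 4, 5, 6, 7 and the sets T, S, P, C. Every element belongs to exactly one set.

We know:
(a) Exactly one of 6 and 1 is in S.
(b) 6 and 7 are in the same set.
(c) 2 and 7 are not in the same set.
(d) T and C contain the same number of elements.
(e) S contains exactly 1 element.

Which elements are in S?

S = {1}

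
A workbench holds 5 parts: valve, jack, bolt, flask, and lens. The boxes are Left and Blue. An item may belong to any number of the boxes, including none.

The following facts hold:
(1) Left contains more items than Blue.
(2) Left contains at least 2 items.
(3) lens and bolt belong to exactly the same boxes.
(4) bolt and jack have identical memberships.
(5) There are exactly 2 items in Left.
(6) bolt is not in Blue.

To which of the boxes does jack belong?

jack: none

From (6): bolt ∉ Blue.
(3): lens matches bolt: lens ∉ Blue.
(4): jack matches bolt: jack ∉ Blue.
Suppose jack ∈ Left: no assignment then satisfies all the clues, so jack ∉ Left.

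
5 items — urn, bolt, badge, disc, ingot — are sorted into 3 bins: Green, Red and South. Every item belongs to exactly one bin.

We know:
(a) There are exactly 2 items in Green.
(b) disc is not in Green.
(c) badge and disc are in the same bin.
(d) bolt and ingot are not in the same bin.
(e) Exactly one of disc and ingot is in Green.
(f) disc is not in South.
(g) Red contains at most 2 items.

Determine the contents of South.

From (b): disc ∉ Green.
From (f): disc ∉ South.
(c): badge matches disc: badge ∉ Green.
(c): badge matches disc: badge ∉ South.
(e) (exactly one): ingot ∈ Green.
Only one bin left: badge ∈ Red.
Only one bin left: disc ∈ Red.
(d): bolt ∉ Green.
(g): Red already has 2, so the rest are out.
Only one bin left: bolt ∈ South.
(a): only 2 candidates remain for Green, so all are in.

South = {bolt}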